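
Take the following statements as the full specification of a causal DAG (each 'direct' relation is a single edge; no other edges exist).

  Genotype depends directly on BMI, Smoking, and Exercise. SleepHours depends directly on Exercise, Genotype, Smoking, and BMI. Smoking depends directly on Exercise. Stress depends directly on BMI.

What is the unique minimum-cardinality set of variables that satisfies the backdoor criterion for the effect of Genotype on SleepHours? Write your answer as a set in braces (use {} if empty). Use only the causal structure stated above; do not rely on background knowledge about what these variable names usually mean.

Variables eligible for adjustment (non-descendants of Genotype, excluding Genotype and SleepHours): {BMI, Exercise, Smoking, Stress}.
Backdoor paths from Genotype to SleepHours:
  P1: Genotype <- BMI -> SleepHours
  P2: Genotype <- Exercise -> Smoking -> SleepHours
  P3: Genotype <- Exercise -> SleepHours
  P4: Genotype <- Smoking <- Exercise -> SleepHours
  P5: Genotype <- Smoking -> SleepHours
The empty set is not sufficient: P1 (Genotype <- BMI -> SleepHours) has no collider blocking it and no conditioned non-collider, so it is open.
Try {BMI, Exercise, Smoking}:
  P1: blocked at fork node BMI ∈ conditioning set.
  P2: blocked at fork node Exercise ∈ conditioning set.
  P3: blocked at fork node Exercise ∈ conditioning set.
  P4: blocked at chain node Smoking ∈ conditioning set.
  P5: blocked at fork node Smoking ∈ conditioning set.
{BMI, Exercise, Smoking} contains no descendant of Genotype and blocks every backdoor path.
Every element of {BMI, Exercise, Smoking} is needed (dropping BMI leaves P1 open; dropping Exercise leaves P3 open; dropping Smoking leaves P5 open), so no proper subset is valid.
Among all size-3 subsets of the eligible variables, only {BMI, Exercise, Smoking} blocks every backdoor path, so it is the unique smallest valid adjustment set.

{BMI, Exercise, Smoking}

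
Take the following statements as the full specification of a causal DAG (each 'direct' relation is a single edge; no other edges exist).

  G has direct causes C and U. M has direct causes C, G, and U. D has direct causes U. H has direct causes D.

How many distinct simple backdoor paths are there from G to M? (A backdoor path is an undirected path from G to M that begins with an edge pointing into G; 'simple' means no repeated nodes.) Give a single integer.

A backdoor path from G to M is any simple undirected path whose first edge points into G (i.e. leaves G via a parent).
Parents of G: {C, U}.
Enumerating:
  P1: G <- C -> M
  P2: G <- U -> M
That exhausts the simple backdoor paths. Count: 2.

2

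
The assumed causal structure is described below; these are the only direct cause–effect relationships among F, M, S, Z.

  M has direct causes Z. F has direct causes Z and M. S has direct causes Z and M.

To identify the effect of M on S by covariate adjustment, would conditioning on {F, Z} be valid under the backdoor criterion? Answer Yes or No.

No

Backdoor paths from M to S (paths whose first edge points into M):
  P1: M <- Z -> S
Condition 1 (no descendant of M in the set): FAILS — F is a descendant of M.
Condition 2 (every backdoor path blocked by {F, Z}):
  P1: blocked at fork node Z ∈ conditioning set.
{F, Z} does not satisfy the backdoor criterion.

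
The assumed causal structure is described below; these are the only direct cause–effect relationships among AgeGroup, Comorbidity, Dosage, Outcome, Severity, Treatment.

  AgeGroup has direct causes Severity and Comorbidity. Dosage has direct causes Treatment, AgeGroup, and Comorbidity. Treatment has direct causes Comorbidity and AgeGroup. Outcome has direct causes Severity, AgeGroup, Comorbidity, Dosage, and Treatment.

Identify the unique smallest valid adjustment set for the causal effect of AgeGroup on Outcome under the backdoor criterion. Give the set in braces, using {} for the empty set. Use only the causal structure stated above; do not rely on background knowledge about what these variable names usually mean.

{Comorbidity, Severity}

Variables eligible for adjustment (non-descendants of AgeGroup, excluding AgeGroup and Outcome): {Comorbidity, Severity}.
Backdoor paths from AgeGroup to Outcome:
  P1: AgeGroup <- Comorbidity -> Treatment -> Dosage -> Outcome
  P2: AgeGroup <- Comorbidity -> Treatment -> Outcome
  P3: AgeGroup <- Comorbidity -> Dosage <- Treatment -> Outcome
  P4: AgeGroup <- Comorbidity -> Dosage -> Outcome
  P5: AgeGroup <- Comorbidity -> Outcome
  P6: AgeGroup <- Severity -> Outcome
The empty set is not sufficient: P1 (AgeGroup <- Comorbidity -> Treatment -> Dosage -> Outcome) has no collider blocking it and no conditioned non-collider, so it is open.
Try {Comorbidity, Severity}:
  P1: blocked at fork node Comorbidity ∈ conditioning set.
  P2: blocked at fork node Comorbidity ∈ conditioning set.
  P3: blocked at fork node Comorbidity ∈ conditioning set.
  P4: blocked at fork node Comorbidity ∈ conditioning set.
  P5: blocked at fork node Comorbidity ∈ conditioning set.
  P6: blocked at fork node Severity ∈ conditioning set.
{Comorbidity, Severity} contains no descendant of AgeGroup and blocks every backdoor path.
Every element of {Comorbidity, Severity} is needed (dropping Comorbidity leaves P1 open; dropping Severity leaves P6 open), so no proper subset is valid.
Among all size-2 subsets of the eligible variables, only {Comorbidity, Severity} blocks every backdoor path, so it is the unique smallest valid adjustment set.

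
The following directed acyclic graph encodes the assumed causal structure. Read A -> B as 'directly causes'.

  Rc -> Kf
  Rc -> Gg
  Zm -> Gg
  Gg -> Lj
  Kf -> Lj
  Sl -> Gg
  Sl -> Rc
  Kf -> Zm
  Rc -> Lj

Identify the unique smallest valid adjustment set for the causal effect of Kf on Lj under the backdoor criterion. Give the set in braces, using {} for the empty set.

{Rc}

Variables eligible for adjustment (non-descendants of Kf, excluding Kf and Lj): {Rc, Sl}.
Backdoor paths from Kf to Lj:
  P1: Kf <- Rc <- Sl -> Gg -> Lj
  P2: Kf <- Rc -> Gg -> Lj
  P3: Kf <- Rc -> Lj
The empty set is not sufficient: P1 (Kf <- Rc <- Sl -> Gg -> Lj) has no collider blocking it and no conditioned non-collider, so it is open.
Try {Rc}:
  P1: blocked at chain node Rc ∈ conditioning set.
  P2: blocked at fork node Rc ∈ conditioning set.
  P3: blocked at fork node Rc ∈ conditioning set.
{Rc} contains no descendant of Kf and blocks every backdoor path.
No other singleton works — e.g. {Sl} leaves P2 open — so {Rc} is the unique smallest valid adjustment set.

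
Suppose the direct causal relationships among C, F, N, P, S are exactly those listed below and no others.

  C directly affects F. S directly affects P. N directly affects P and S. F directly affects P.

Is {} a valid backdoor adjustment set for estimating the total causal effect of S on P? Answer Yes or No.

Backdoor paths from S to P (paths whose first edge points into S):
  P1: S <- N -> P
Condition 1 (no descendant of S in the set): holds — descendants of S are {P}; none are in {}.
Condition 2 (every backdoor path blocked by {}):
  P1: open — no interior node is in the conditioning set.
{} does not satisfy the backdoor criterion.

No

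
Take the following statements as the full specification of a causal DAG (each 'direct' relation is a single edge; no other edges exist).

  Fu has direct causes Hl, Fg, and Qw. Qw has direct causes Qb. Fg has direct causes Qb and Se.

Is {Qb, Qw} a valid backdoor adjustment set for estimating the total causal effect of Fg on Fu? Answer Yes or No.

Backdoor paths from Fg to Fu (paths whose first edge points into Fg):
  P1: Fg <- Qb -> Qw -> Fu
Condition 1 (no descendant of Fg in the set): holds — descendants of Fg are {Fu}; none are in {Qb, Qw}.
Condition 2 (every backdoor path blocked by {Qb, Qw}):
  P1: blocked at fork node Qb ∈ conditioning set.
{Qb, Qw} satisfies the backdoor criterion.

Yes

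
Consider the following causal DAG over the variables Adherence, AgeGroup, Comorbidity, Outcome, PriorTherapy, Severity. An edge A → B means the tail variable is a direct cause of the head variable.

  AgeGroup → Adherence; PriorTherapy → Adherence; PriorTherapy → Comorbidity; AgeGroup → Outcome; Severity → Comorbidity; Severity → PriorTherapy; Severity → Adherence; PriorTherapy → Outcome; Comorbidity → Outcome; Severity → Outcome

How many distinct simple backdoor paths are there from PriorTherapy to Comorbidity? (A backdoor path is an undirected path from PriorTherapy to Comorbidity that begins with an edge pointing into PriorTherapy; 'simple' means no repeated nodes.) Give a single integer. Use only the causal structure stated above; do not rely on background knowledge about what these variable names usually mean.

A backdoor path from PriorTherapy to Comorbidity is any simple undirected path whose first edge points into PriorTherapy (i.e. leaves PriorTherapy via a parent).
Parents of PriorTherapy: {Severity}.
Enumerating:
  P1: PriorTherapy <- Severity -> Comorbidity
  P2: PriorTherapy <- Severity -> Adherence <- AgeGroup -> Outcome <- Comorbidity
  P3: PriorTherapy <- Severity -> Outcome <- Comorbidity
That exhausts the simple backdoor paths. Count: 3.

3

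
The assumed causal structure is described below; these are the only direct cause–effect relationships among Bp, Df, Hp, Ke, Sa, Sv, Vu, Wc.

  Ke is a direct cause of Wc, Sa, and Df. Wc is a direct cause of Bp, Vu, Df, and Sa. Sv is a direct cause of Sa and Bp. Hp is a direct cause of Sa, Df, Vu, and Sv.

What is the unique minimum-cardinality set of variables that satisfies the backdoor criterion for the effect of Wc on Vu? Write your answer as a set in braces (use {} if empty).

Variables eligible for adjustment (non-descendants of Wc, excluding Wc and Vu): {Hp, Ke, Sv}.
Backdoor paths from Wc to Vu:
  P1: Wc <- Ke -> Df <- Hp -> Vu
  P2: Wc <- Ke -> Sa <- Hp -> Vu
  P3: Wc <- Ke -> Sa <- Sv <- Hp -> Vu
Each backdoor path contains an unconditioned collider, so every path is already blocked with the empty conditioning set:
  P1: blocked at collider Df (neither it nor any descendant is in the conditioning set).
  P2: blocked at collider Sa (neither it nor any descendant is in the conditioning set).
  P3: blocked at collider Sa (neither it nor any descendant is in the conditioning set).
The empty set is therefore the unique smallest valid set.

{}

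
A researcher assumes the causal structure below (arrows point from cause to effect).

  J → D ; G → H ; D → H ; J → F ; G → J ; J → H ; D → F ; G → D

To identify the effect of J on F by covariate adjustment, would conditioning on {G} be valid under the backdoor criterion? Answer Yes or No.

Backdoor paths from J to F (paths whose first edge points into J):
  P1: J <- G -> D -> F
  P2: J <- G -> H <- D -> F
Condition 1 (no descendant of J in the set): holds — descendants of J are {D, F, H}; none are in {G}.
Condition 2 (every backdoor path blocked by {G}):
  P1: blocked at fork node G ∈ conditioning set.
  P2: blocked at fork node G ∈ conditioning set.
{G} satisfies the backdoor criterion.

Yes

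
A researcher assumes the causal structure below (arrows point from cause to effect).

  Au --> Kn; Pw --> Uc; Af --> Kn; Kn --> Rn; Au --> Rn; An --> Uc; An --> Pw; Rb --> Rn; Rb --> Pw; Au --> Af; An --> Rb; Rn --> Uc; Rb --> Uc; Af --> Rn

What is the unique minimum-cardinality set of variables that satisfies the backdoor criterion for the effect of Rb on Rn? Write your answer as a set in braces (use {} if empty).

Variables eligible for adjustment (non-descendants of Rb, excluding Rb and Rn): {Af, An, Au, Kn}.
Backdoor paths from Rb to Rn:
  P1: Rb <- An -> Pw -> Uc <- Rn
  P2: Rb <- An -> Uc <- Rn
Each backdoor path contains an unconditioned collider, so every path is already blocked with the empty conditioning set:
  P1: blocked at collider Uc (neither it nor any descendant is in the conditioning set).
  P2: blocked at collider Uc (neither it nor any descendant is in the conditioning set).
The empty set is therefore the unique smallest valid set.

{}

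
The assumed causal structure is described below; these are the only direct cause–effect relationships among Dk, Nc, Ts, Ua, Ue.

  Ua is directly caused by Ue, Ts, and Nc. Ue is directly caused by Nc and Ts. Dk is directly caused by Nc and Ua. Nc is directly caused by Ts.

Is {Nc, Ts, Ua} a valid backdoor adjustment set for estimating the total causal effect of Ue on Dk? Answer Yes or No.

No

Backdoor paths from Ue to Dk (paths whose first edge points into Ue):
  P1: Ue <- Ts -> Nc -> Ua -> Dk
  P2: Ue <- Ts -> Nc -> Dk
  P3: Ue <- Ts -> Ua <- Nc -> Dk
  P4: Ue <- Ts -> Ua -> Dk
  P5: Ue <- Nc <- Ts -> Ua -> Dk
  P6: Ue <- Nc -> Ua -> Dk
  P7: Ue <- Nc -> Dk
Condition 1 (no descendant of Ue in the set): FAILS — Ua is a descendant of Ue.
Condition 2 (every backdoor path blocked by {Nc, Ts, Ua}):
  P1: blocked at fork node Ts ∈ conditioning set.
  P2: blocked at fork node Ts ∈ conditioning set.
  P3: blocked at fork node Ts ∈ conditioning set.
  P4: blocked at fork node Ts ∈ conditioning set.
  P5: blocked at chain node Nc ∈ conditioning set.
  P6: blocked at fork node Nc ∈ conditioning set.
  P7: blocked at fork node Nc ∈ conditioning set.
{Nc, Ts, Ua} does not satisfy the backdoor criterion.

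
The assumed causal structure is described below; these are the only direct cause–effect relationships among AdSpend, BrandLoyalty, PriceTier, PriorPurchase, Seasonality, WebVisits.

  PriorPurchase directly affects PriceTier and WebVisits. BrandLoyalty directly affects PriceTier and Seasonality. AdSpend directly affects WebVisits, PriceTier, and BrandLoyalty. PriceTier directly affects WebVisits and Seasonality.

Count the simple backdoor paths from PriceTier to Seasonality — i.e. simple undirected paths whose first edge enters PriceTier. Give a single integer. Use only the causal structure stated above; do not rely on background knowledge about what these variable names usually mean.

3

A backdoor path from PriceTier to Seasonality is any simple undirected path whose first edge points into PriceTier (i.e. leaves PriceTier via a parent).
Parents of PriceTier: {AdSpend, BrandLoyalty, PriorPurchase}.
Enumerating:
  P1: PriceTier <- PriorPurchase -> WebVisits <- AdSpend -> BrandLoyalty -> Seasonality
  P2: PriceTier <- AdSpend -> BrandLoyalty -> Seasonality
  P3: PriceTier <- BrandLoyalty -> Seasonality
That exhausts the simple backdoor paths. Count: 3.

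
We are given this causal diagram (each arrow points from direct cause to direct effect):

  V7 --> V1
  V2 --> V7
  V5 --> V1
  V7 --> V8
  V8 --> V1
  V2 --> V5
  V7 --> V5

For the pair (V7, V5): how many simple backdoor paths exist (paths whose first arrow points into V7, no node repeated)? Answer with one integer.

A backdoor path from V7 to V5 is any simple undirected path whose first edge points into V7 (i.e. leaves V7 via a parent).
Parents of V7: {V2}.
Enumerating:
  P1: V7 <- V2 -> V5
That exhausts the simple backdoor paths. Count: 1.

1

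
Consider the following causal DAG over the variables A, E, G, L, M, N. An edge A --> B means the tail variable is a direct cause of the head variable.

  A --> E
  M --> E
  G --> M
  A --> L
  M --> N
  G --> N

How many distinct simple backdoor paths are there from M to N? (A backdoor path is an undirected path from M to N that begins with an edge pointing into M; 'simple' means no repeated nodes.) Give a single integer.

A backdoor path from M to N is any simple undirected path whose first edge points into M (i.e. leaves M via a parent).
Parents of M: {G}.
Enumerating:
  P1: M <- G -> N
That exhausts the simple backdoor paths. Count: 1.

1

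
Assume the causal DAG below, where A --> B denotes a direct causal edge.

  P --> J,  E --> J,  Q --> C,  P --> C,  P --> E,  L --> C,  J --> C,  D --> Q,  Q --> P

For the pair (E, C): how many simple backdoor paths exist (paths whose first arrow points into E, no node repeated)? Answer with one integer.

A backdoor path from E to C is any simple undirected path whose first edge points into E (i.e. leaves E via a parent).
Parents of E: {P}.
Enumerating:
  P1: E <- P <- Q -> C
  P2: E <- P -> J -> C
  P3: E <- P -> C
That exhausts the simple backdoor paths. Count: 3.

3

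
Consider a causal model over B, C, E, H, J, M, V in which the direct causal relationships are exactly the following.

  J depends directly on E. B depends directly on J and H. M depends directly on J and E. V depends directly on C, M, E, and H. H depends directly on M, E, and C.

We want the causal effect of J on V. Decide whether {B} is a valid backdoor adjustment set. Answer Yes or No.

No

Backdoor paths from J to V (paths whose first edge points into J):
  P1: J <- E -> M -> H <- C -> V
  P2: J <- E -> M -> H -> V
  P3: J <- E -> M -> V
  P4: J <- E -> H <- M -> V
  P5: J <- E -> H <- C -> V
  P6: J <- E -> H -> V
  P7: J <- E -> V
Condition 1 (no descendant of J in the set): FAILS — B is a descendant of J.
Condition 2 (every backdoor path blocked by {B}):
  P1: open — collider(s) H are conditioned on (or have a conditioned descendant) and no non-collider on the path is in the set.
  P2: open — no interior node is in the conditioning set.
  P3: open — no interior node is in the conditioning set.
  P4: open — collider(s) H are conditioned on (or have a conditioned descendant) and no non-collider on the path is in the set.
  P5: open — collider(s) H are conditioned on (or have a conditioned descendant) and no non-collider on the path is in the set.
  P6: open — no interior node is in the conditioning set.
  P7: open — no interior node is in the conditioning set.
{B} does not satisfy the backdoor criterion.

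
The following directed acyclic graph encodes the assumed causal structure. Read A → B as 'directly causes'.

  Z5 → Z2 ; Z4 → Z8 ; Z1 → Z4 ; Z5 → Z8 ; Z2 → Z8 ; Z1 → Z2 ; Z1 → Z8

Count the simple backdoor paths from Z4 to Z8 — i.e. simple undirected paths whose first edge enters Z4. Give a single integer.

3

A backdoor path from Z4 to Z8 is any simple undirected path whose first edge points into Z4 (i.e. leaves Z4 via a parent).
Parents of Z4: {Z1}.
Enumerating:
  P1: Z4 <- Z1 -> Z2 <- Z5 -> Z8
  P2: Z4 <- Z1 -> Z2 -> Z8
  P3: Z4 <- Z1 -> Z8
That exhausts the simple backdoor paths. Count: 3.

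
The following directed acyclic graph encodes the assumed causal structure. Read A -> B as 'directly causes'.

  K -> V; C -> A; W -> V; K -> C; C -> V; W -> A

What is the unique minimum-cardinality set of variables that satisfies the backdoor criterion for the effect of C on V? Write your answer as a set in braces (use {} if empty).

{K}

Variables eligible for adjustment (non-descendants of C, excluding C and V): {K, W}.
Backdoor paths from C to V:
  P1: C <- K -> V
The empty set is not sufficient: P1 (C <- K -> V) has no collider blocking it and no conditioned non-collider, so it is open.
Try {K}:
  P1: blocked at fork node K ∈ conditioning set.
{K} contains no descendant of C and blocks every backdoor path.
No other singleton works — e.g. {W} leaves P1 open — so {K} is the unique smallest valid adjustment set.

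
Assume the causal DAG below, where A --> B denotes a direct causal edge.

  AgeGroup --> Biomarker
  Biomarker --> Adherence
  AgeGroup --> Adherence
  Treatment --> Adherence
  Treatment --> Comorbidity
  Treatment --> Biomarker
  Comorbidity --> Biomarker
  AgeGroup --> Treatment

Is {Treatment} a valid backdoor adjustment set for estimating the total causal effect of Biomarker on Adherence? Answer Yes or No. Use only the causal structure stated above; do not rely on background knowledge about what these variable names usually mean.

No

Backdoor paths from Biomarker to Adherence (paths whose first edge points into Biomarker):
  P1: Biomarker <- AgeGroup -> Treatment -> Adherence
  P2: Biomarker <- AgeGroup -> Adherence
  P3: Biomarker <- Treatment <- AgeGroup -> Adherence
  P4: Biomarker <- Treatment -> Adherence
  P5: Biomarker <- Comorbidity <- Treatment <- AgeGroup -> Adherence
  P6: Biomarker <- Comorbidity <- Treatment -> Adherence
Condition 1 (no descendant of Biomarker in the set): holds — descendants of Biomarker are {Adherence}; none are in {Treatment}.
Condition 2 (every backdoor path blocked by {Treatment}):
  P1: blocked at chain node Treatment ∈ conditioning set.
  P2: open — no interior node is in the conditioning set.
  P3: blocked at chain node Treatment ∈ conditioning set.
  P4: blocked at fork node Treatment ∈ conditioning set.
  P5: blocked at chain node Treatment ∈ conditioning set.
  P6: blocked at fork node Treatment ∈ conditioning set.
{Treatment} does not satisfy the backdoor criterion.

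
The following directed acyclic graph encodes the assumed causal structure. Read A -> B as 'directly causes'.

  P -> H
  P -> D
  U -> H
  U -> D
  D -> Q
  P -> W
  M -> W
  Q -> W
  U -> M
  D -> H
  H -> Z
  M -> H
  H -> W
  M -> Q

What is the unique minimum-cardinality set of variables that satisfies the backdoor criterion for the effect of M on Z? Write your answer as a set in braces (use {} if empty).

{U}

Variables eligible for adjustment (non-descendants of M, excluding M and Z): {D, P, U}.
Backdoor paths from M to Z:
  P1: M <- U -> D <- P -> H -> Z
  P2: M <- U -> D <- P -> W <- H -> Z
  P3: M <- U -> D -> H -> Z
  P4: M <- U -> D -> Q -> W <- P -> H -> Z
  P5: M <- U -> D -> Q -> W <- H -> Z
  P6: M <- U -> H -> Z
The empty set is not sufficient: P3 (M <- U -> D -> H -> Z) has no collider blocking it and no conditioned non-collider, so it is open.
Try {U}:
  P1: blocked at fork node U ∈ conditioning set.
  P2: blocked at fork node U ∈ conditioning set.
  P3: blocked at fork node U ∈ conditioning set.
  P4: blocked at fork node U ∈ conditioning set.
  P5: blocked at fork node U ∈ conditioning set.
  P6: blocked at fork node U ∈ conditioning set.
{U} contains no descendant of M and blocks every backdoor path.
No other singleton works — e.g. {P} leaves P3 open — so {U} is the unique smallest valid adjustment set.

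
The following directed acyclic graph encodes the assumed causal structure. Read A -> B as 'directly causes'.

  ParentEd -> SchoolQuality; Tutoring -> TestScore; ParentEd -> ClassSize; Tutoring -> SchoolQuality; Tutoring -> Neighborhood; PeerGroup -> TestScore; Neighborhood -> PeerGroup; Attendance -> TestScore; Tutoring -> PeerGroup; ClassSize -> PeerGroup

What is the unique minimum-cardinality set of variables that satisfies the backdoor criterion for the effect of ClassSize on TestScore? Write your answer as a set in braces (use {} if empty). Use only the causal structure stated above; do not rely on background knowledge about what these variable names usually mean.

Variables eligible for adjustment (non-descendants of ClassSize, excluding ClassSize and TestScore): {Attendance, Neighborhood, ParentEd, SchoolQuality, Tutoring}.
Backdoor paths from ClassSize to TestScore:
  P1: ClassSize <- ParentEd -> SchoolQuality <- Tutoring -> Neighborhood -> PeerGroup -> TestScore
  P2: ClassSize <- ParentEd -> SchoolQuality <- Tutoring -> PeerGroup -> TestScore
  P3: ClassSize <- ParentEd -> SchoolQuality <- Tutoring -> TestScore
Each backdoor path contains an unconditioned collider, so every path is already blocked with the empty conditioning set:
  P1: blocked at collider SchoolQuality (neither it nor any descendant is in the conditioning set).
  P2: blocked at collider SchoolQuality (neither it nor any descendant is in the conditioning set).
  P3: blocked at collider SchoolQuality (neither it nor any descendant is in the conditioning set).
The empty set is therefore the unique smallest valid set.

{}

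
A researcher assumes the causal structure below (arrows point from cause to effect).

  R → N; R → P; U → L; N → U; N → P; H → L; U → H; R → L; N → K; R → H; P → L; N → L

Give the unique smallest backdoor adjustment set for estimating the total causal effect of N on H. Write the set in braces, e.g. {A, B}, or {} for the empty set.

{R}

Variables eligible for adjustment (non-descendants of N, excluding N and H): {R}.
Backdoor paths from N to H:
  P1: N <- R -> P -> L <- U -> H
  P2: N <- R -> P -> L <- H
  P3: N <- R -> H
  P4: N <- R -> L <- U -> H
  P5: N <- R -> L <- H
The empty set is not sufficient: P3 (N <- R -> H) has no collider blocking it and no conditioned non-collider, so it is open.
Try {R}:
  P1: blocked at fork node R ∈ conditioning set.
  P2: blocked at fork node R ∈ conditioning set.
  P3: blocked at fork node R ∈ conditioning set.
  P4: blocked at fork node R ∈ conditioning set.
  P5: blocked at fork node R ∈ conditioning set.
{R} contains no descendant of N and blocks every backdoor path.
{R} is the unique smallest valid adjustment set.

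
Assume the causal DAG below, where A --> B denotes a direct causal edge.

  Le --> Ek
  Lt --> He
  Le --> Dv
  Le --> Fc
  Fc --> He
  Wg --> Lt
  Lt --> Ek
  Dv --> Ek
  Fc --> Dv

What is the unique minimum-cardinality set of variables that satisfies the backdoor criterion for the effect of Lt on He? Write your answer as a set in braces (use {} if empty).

Variables eligible for adjustment (non-descendants of Lt, excluding Lt and He): {Dv, Fc, Le, Wg}.
Backdoor paths from Lt to He:
  (none)
With no backdoor paths the empty set already satisfies the criterion, and it is trivially minimal.

{}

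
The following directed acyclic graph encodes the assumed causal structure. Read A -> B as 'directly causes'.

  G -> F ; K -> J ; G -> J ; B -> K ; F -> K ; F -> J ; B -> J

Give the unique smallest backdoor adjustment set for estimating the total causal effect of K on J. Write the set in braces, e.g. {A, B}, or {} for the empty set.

Variables eligible for adjustment (non-descendants of K, excluding K and J): {B, F, G}.
Backdoor paths from K to J:
  P1: K <- F <- G -> J
  P2: K <- F -> J
  P3: K <- B -> J
The empty set is not sufficient: P1 (K <- F <- G -> J) has no collider blocking it and no conditioned non-collider, so it is open.
Try {B, F}:
  P1: blocked at chain node F ∈ conditioning set.
  P2: blocked at fork node F ∈ conditioning set.
  P3: blocked at fork node B ∈ conditioning set.
{B, F} contains no descendant of K and blocks every backdoor path.
Every element of {B, F} is needed (dropping B leaves P3 open; dropping F leaves P1 open), so no proper subset is valid.
Among all size-2 subsets of the eligible variables, only {B, F} blocks every backdoor path, so it is the unique smallest valid adjustment set.

{B, F}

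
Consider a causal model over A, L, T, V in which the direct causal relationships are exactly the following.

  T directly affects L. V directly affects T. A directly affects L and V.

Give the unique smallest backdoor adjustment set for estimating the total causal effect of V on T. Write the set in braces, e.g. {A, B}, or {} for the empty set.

{}

Variables eligible for adjustment (non-descendants of V, excluding V and T): {A}.
Backdoor paths from V to T:
  P1: V <- A -> L <- T
Each backdoor path contains an unconditioned collider, so every path is already blocked with the empty conditioning set:
  P1: blocked at collider L (neither it nor any descendant is in the conditioning set).
The empty set is therefore the unique smallest valid set.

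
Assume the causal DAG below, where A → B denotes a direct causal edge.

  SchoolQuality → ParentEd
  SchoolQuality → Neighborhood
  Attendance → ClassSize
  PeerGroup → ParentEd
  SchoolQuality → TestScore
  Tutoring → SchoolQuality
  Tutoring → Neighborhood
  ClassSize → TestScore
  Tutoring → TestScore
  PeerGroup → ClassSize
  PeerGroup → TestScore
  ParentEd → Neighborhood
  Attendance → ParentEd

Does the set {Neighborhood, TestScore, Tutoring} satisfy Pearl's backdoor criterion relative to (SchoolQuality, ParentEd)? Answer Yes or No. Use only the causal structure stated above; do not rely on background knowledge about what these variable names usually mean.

Backdoor paths from SchoolQuality to ParentEd (paths whose first edge points into SchoolQuality):
  P1: SchoolQuality <- Tutoring -> Neighborhood <- ParentEd
  P2: SchoolQuality <- Tutoring -> TestScore <- PeerGroup -> ParentEd
  P3: SchoolQuality <- Tutoring -> TestScore <- PeerGroup -> ClassSize <- Attendance -> ParentEd
  P4: SchoolQuality <- Tutoring -> TestScore <- ClassSize <- Attendance -> ParentEd
  P5: SchoolQuality <- Tutoring -> TestScore <- ClassSize <- PeerGroup -> ParentEd
Condition 1 (no descendant of SchoolQuality in the set): FAILS — Neighborhood and TestScore are descendants of SchoolQuality.
Condition 2 (every backdoor path blocked by {Neighborhood, TestScore, Tutoring}):
  P1: blocked at fork node Tutoring ∈ conditioning set.
  P2: blocked at fork node Tutoring ∈ conditioning set.
  P3: blocked at fork node Tutoring ∈ conditioning set.
  P4: blocked at fork node Tutoring ∈ conditioning set.
  P5: blocked at fork node Tutoring ∈ conditioning set.
{Neighborhood, TestScore, Tutoring} does not satisfy the backdoor criterion.

No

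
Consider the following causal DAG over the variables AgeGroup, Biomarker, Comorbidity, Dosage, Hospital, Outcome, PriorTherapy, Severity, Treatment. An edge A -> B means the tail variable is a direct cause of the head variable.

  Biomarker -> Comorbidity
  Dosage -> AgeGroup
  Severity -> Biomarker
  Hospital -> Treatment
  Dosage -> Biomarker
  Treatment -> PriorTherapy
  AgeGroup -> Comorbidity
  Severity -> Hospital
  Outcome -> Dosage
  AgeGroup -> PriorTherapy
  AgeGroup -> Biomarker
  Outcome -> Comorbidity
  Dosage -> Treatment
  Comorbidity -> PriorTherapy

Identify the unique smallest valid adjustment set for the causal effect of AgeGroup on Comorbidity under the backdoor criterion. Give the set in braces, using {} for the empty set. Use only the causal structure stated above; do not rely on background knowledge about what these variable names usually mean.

Variables eligible for adjustment (non-descendants of AgeGroup, excluding AgeGroup and Comorbidity): {Dosage, Hospital, Outcome, Severity, Treatment}.
Backdoor paths from AgeGroup to Comorbidity:
  P1: AgeGroup <- Dosage <- Outcome -> Comorbidity
  P2: AgeGroup <- Dosage -> Treatment <- Hospital <- Severity -> Biomarker -> Comorbidity
  P3: AgeGroup <- Dosage -> Treatment -> PriorTherapy <- Comorbidity
  P4: AgeGroup <- Dosage -> Biomarker <- Severity -> Hospital -> Treatment -> PriorTherapy <- Comorbidity
  P5: AgeGroup <- Dosage -> Biomarker -> Comorbidity
The empty set is not sufficient: P1 (AgeGroup <- Dosage <- Outcome -> Comorbidity) has no collider blocking it and no conditioned non-collider, so it is open.
Try {Dosage}:
  P1: blocked at chain node Dosage ∈ conditioning set.
  P2: blocked at fork node Dosage ∈ conditioning set.
  P3: blocked at fork node Dosage ∈ conditioning set.
  P4: blocked at fork node Dosage ∈ conditioning set.
  P5: blocked at fork node Dosage ∈ conditioning set.
{Dosage} contains no descendant of AgeGroup and blocks every backdoor path.
No other singleton works — e.g. {Outcome} leaves P5 open — so {Dosage} is the unique smallest valid adjustment set.

{Dosage}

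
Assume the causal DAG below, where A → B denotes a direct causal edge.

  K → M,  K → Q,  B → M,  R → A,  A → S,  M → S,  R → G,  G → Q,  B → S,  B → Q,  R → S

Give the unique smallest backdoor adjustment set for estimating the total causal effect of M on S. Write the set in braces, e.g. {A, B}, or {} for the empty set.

Variables eligible for adjustment (non-descendants of M, excluding M and S): {A, B, G, K, Q, R}.
Backdoor paths from M to S:
  P1: M <- B -> Q <- G <- R -> A -> S
  P2: M <- B -> Q <- G <- R -> S
  P3: M <- B -> S
  P4: M <- K -> Q <- G <- R -> A -> S
  P5: M <- K -> Q <- G <- R -> S
  P6: M <- K -> Q <- B -> S
The empty set is not sufficient: P3 (M <- B -> S) has no collider blocking it and no conditioned non-collider, so it is open.
Try {B}:
  P1: blocked at fork node B ∈ conditioning set.
  P2: blocked at fork node B ∈ conditioning set.
  P3: blocked at fork node B ∈ conditioning set.
  P4: blocked at collider Q (neither it nor any descendant is in the conditioning set).
  P5: blocked at collider Q (neither it nor any descendant is in the conditioning set).
  P6: blocked at collider Q (neither it nor any descendant is in the conditioning set).
{B} contains no descendant of M and blocks every backdoor path.
No other singleton works — e.g. {R} leaves P3 open — so {B} is the unique smallest valid adjustment set.

{B}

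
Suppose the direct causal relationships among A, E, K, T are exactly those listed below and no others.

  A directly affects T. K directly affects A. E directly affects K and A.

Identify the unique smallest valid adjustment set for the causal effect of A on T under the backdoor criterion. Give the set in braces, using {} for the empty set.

Variables eligible for adjustment (non-descendants of A, excluding A and T): {E, K}.
Backdoor paths from A to T:
  (none)
With no backdoor paths the empty set already satisfies the criterion, and it is trivially minimal.

{}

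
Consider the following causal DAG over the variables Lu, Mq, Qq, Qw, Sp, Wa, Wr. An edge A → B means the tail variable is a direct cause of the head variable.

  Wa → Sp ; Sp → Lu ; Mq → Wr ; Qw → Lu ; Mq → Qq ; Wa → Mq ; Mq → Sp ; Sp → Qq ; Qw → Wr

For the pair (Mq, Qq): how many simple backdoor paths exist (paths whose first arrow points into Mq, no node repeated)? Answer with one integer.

1

A backdoor path from Mq to Qq is any simple undirected path whose first edge points into Mq (i.e. leaves Mq via a parent).
Parents of Mq: {Wa}.
Enumerating:
  P1: Mq <- Wa -> Sp -> Qq
That exhausts the simple backdoor paths. Count: 1.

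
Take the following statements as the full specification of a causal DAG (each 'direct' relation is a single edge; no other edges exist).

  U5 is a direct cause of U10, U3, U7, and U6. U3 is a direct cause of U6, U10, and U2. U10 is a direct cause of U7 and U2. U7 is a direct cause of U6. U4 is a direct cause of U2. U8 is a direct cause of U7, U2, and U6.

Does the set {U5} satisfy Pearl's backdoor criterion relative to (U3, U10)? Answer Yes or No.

Yes

Backdoor paths from U3 to U10 (paths whose first edge points into U3):
  P1: U3 <- U5 -> U10
  P2: U3 <- U5 -> U7 <- U10
  P3: U3 <- U5 -> U7 <- U8 -> U2 <- U10
  P4: U3 <- U5 -> U7 -> U6 <- U8 -> U2 <- U10
  P5: U3 <- U5 -> U6 <- U8 -> U7 <- U10
  P6: U3 <- U5 -> U6 <- U8 -> U2 <- U10
  P7: U3 <- U5 -> U6 <- U7 <- U10
  P8: U3 <- U5 -> U6 <- U7 <- U8 -> U2 <- U10
Condition 1 (no descendant of U3 in the set): holds — descendants of U3 are {U10, U2, U6, U7}; none are in {U5}.
Condition 2 (every backdoor path blocked by {U5}):
  P1: blocked at fork node U5 ∈ conditioning set.
  P2: blocked at fork node U5 ∈ conditioning set.
  P3: blocked at fork node U5 ∈ conditioning set.
  P4: blocked at fork node U5 ∈ conditioning set.
  P5: blocked at fork node U5 ∈ conditioning set.
  P6: blocked at fork node U5 ∈ conditioning set.
  P7: blocked at fork node U5 ∈ conditioning set.
  P8: blocked at fork node U5 ∈ conditioning set.
{U5} satisfies the backdoor criterion.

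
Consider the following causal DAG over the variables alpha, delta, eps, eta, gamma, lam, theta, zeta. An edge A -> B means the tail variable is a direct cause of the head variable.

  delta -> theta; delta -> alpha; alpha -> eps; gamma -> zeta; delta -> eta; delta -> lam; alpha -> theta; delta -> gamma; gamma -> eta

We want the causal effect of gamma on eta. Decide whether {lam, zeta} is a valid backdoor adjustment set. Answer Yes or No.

Backdoor paths from gamma to eta (paths whose first edge points into gamma):
  P1: gamma <- delta -> eta
Condition 1 (no descendant of gamma in the set): FAILS — zeta is a descendant of gamma.
Condition 2 (every backdoor path blocked by {lam, zeta}):
  P1: open — no interior node is in the conditioning set.
{lam, zeta} does not satisfy the backdoor criterion.

No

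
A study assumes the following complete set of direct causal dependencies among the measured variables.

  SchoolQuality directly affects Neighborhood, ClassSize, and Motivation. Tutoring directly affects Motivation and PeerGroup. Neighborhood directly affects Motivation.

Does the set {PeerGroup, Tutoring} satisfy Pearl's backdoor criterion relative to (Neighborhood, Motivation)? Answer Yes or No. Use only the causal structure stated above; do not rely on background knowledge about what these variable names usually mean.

No

Backdoor paths from Neighborhood to Motivation (paths whose first edge points into Neighborhood):
  P1: Neighborhood <- SchoolQuality -> Motivation
Condition 1 (no descendant of Neighborhood in the set): holds — descendants of Neighborhood are {Motivation}; none are in {PeerGroup, Tutoring}.
Condition 2 (every backdoor path blocked by {PeerGroup, Tutoring}):
  P1: open — no interior node is in the conditioning set.
{PeerGroup, Tutoring} does not satisfy the backdoor criterion.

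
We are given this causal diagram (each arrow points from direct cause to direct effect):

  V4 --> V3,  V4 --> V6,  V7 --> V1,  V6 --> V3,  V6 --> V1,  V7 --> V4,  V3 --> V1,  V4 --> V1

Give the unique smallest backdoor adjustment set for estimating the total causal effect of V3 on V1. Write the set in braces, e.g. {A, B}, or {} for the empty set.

{V4, V6}

Variables eligible for adjustment (non-descendants of V3, excluding V3 and V1): {V4, V6, V7}.
Backdoor paths from V3 to V1:
  P1: V3 <- V4 <- V7 -> V1
  P2: V3 <- V4 -> V6 -> V1
  P3: V3 <- V4 -> V1
  P4: V3 <- V6 <- V4 <- V7 -> V1
  P5: V3 <- V6 <- V4 -> V1
  P6: V3 <- V6 -> V1
The empty set is not sufficient: P1 (V3 <- V4 <- V7 -> V1) has no collider blocking it and no conditioned non-collider, so it is open.
Try {V4, V6}:
  P1: blocked at chain node V4 ∈ conditioning set.
  P2: blocked at fork node V4 ∈ conditioning set.
  P3: blocked at fork node V4 ∈ conditioning set.
  P4: blocked at chain node V6 ∈ conditioning set.
  P5: blocked at chain node V6 ∈ conditioning set.
  P6: blocked at fork node V6 ∈ conditioning set.
{V4, V6} contains no descendant of V3 and blocks every backdoor path.
Every element of {V4, V6} is needed (dropping V4 leaves P1 open; dropping V6 leaves P6 open), so no proper subset is valid.
Among all size-2 subsets of the eligible variables, only {V4, V6} blocks every backdoor path, so it is the unique smallest valid adjustment set.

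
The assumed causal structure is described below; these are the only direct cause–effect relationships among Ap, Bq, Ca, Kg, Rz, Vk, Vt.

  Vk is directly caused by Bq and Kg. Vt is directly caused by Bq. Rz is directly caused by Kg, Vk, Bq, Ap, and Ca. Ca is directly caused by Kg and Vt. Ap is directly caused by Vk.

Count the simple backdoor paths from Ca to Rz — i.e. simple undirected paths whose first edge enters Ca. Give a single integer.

A backdoor path from Ca to Rz is any simple undirected path whose first edge points into Ca (i.e. leaves Ca via a parent).
Parents of Ca: {Kg, Vt}.
Enumerating:
  P1: Ca <- Vt <- Bq -> Vk <- Kg -> Rz
  P2: Ca <- Vt <- Bq -> Vk -> Ap -> Rz
  P3: Ca <- Vt <- Bq -> Vk -> Rz
  P4: Ca <- Vt <- Bq -> Rz
  P5: Ca <- Kg -> Vk <- Bq -> Rz
  P6: Ca <- Kg -> Vk -> Ap -> Rz
  P7: Ca <- Kg -> Vk -> Rz
  P8: Ca <- Kg -> Rz
That exhausts the simple backdoor paths. Count: 8.

8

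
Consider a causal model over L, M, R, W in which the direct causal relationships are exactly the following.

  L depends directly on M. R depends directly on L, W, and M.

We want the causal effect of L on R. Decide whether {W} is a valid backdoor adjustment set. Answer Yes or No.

No

Backdoor paths from L to R (paths whose first edge points into L):
  P1: L <- M -> R
Condition 1 (no descendant of L in the set): holds — descendants of L are {R}; none are in {W}.
Condition 2 (every backdoor path blocked by {W}):
  P1: open — no interior node is in the conditioning set.
{W} does not satisfy the backdoor criterion.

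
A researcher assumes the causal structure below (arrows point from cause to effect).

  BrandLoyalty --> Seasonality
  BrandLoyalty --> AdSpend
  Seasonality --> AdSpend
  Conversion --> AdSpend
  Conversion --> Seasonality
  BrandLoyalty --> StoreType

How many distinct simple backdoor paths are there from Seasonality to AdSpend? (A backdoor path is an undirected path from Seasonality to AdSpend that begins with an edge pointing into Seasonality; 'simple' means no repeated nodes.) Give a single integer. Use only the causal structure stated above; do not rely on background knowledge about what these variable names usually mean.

A backdoor path from Seasonality to AdSpend is any simple undirected path whose first edge points into Seasonality (i.e. leaves Seasonality via a parent).
Parents of Seasonality: {BrandLoyalty, Conversion}.
Enumerating:
  P1: Seasonality <- BrandLoyalty -> AdSpend
  P2: Seasonality <- Conversion -> AdSpend
That exhausts the simple backdoor paths. Count: 2.

2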